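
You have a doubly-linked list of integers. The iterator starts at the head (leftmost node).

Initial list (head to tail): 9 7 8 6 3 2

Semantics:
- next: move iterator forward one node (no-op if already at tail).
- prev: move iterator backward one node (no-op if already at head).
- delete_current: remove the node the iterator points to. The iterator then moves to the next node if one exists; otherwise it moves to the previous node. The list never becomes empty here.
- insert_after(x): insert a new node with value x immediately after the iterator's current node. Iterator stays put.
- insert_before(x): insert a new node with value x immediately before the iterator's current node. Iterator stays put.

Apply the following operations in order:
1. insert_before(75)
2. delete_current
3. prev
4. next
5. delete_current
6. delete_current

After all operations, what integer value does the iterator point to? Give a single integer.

Answer: 6

Derivation:
After 1 (insert_before(75)): list=[75, 9, 7, 8, 6, 3, 2] cursor@9
After 2 (delete_current): list=[75, 7, 8, 6, 3, 2] cursor@7
After 3 (prev): list=[75, 7, 8, 6, 3, 2] cursor@75
After 4 (next): list=[75, 7, 8, 6, 3, 2] cursor@7
After 5 (delete_current): list=[75, 8, 6, 3, 2] cursor@8
After 6 (delete_current): list=[75, 6, 3, 2] cursor@6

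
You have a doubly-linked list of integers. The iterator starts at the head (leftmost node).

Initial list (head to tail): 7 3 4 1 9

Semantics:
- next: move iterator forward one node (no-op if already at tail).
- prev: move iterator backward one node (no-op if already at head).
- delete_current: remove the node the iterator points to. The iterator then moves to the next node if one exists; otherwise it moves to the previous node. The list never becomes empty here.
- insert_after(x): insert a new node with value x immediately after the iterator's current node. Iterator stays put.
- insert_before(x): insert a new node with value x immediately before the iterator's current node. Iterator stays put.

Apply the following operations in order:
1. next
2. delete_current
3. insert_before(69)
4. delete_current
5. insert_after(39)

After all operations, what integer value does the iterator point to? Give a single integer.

After 1 (next): list=[7, 3, 4, 1, 9] cursor@3
After 2 (delete_current): list=[7, 4, 1, 9] cursor@4
After 3 (insert_before(69)): list=[7, 69, 4, 1, 9] cursor@4
After 4 (delete_current): list=[7, 69, 1, 9] cursor@1
After 5 (insert_after(39)): list=[7, 69, 1, 39, 9] cursor@1

Answer: 1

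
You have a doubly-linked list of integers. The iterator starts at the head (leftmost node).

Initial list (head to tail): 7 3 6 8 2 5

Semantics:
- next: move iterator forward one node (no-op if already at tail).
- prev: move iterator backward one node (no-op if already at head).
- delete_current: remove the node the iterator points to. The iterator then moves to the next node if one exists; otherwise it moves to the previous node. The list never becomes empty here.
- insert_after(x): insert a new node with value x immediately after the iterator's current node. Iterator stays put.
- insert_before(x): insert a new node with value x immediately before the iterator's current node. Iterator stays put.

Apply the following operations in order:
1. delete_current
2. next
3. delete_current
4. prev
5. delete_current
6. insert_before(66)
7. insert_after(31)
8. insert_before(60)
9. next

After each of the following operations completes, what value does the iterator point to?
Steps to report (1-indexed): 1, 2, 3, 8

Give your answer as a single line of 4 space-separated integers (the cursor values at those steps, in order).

Answer: 3 6 8 8

Derivation:
After 1 (delete_current): list=[3, 6, 8, 2, 5] cursor@3
After 2 (next): list=[3, 6, 8, 2, 5] cursor@6
After 3 (delete_current): list=[3, 8, 2, 5] cursor@8
After 4 (prev): list=[3, 8, 2, 5] cursor@3
After 5 (delete_current): list=[8, 2, 5] cursor@8
After 6 (insert_before(66)): list=[66, 8, 2, 5] cursor@8
After 7 (insert_after(31)): list=[66, 8, 31, 2, 5] cursor@8
After 8 (insert_before(60)): list=[66, 60, 8, 31, 2, 5] cursor@8
After 9 (next): list=[66, 60, 8, 31, 2, 5] cursor@31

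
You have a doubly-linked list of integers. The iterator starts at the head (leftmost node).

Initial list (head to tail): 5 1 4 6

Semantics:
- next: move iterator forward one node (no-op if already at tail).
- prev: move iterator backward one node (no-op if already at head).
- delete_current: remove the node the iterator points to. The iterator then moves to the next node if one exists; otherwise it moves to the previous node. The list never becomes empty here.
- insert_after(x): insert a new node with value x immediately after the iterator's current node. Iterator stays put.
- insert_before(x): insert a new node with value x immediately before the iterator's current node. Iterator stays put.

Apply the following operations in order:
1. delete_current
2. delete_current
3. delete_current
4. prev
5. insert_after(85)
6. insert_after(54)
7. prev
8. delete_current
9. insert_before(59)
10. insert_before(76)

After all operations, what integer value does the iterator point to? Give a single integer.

Answer: 54

Derivation:
After 1 (delete_current): list=[1, 4, 6] cursor@1
After 2 (delete_current): list=[4, 6] cursor@4
After 3 (delete_current): list=[6] cursor@6
After 4 (prev): list=[6] cursor@6
After 5 (insert_after(85)): list=[6, 85] cursor@6
After 6 (insert_after(54)): list=[6, 54, 85] cursor@6
After 7 (prev): list=[6, 54, 85] cursor@6
After 8 (delete_current): list=[54, 85] cursor@54
After 9 (insert_before(59)): list=[59, 54, 85] cursor@54
After 10 (insert_before(76)): list=[59, 76, 54, 85] cursor@54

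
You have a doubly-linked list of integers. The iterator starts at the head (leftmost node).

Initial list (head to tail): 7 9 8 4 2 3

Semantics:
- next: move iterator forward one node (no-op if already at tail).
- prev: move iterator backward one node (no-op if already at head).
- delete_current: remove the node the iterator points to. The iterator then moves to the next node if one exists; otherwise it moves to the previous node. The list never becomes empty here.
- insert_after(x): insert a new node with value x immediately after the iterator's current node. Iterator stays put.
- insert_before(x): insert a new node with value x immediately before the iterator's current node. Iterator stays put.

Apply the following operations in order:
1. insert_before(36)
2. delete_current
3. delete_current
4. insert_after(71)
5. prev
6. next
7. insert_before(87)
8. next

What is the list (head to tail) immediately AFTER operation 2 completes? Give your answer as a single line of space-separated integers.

After 1 (insert_before(36)): list=[36, 7, 9, 8, 4, 2, 3] cursor@7
After 2 (delete_current): list=[36, 9, 8, 4, 2, 3] cursor@9

Answer: 36 9 8 4 2 3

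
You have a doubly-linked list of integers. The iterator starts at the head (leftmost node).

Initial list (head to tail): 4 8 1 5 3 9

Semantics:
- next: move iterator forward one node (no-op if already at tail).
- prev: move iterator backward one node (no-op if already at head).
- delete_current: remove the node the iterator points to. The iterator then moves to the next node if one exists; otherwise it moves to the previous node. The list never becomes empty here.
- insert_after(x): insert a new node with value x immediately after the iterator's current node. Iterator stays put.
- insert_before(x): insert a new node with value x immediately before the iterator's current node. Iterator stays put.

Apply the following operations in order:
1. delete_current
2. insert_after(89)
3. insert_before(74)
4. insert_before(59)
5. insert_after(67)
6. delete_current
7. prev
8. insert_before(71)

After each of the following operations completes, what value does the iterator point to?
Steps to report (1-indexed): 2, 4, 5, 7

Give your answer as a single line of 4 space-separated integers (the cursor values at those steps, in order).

Answer: 8 8 8 59

Derivation:
After 1 (delete_current): list=[8, 1, 5, 3, 9] cursor@8
After 2 (insert_after(89)): list=[8, 89, 1, 5, 3, 9] cursor@8
After 3 (insert_before(74)): list=[74, 8, 89, 1, 5, 3, 9] cursor@8
After 4 (insert_before(59)): list=[74, 59, 8, 89, 1, 5, 3, 9] cursor@8
After 5 (insert_after(67)): list=[74, 59, 8, 67, 89, 1, 5, 3, 9] cursor@8
After 6 (delete_current): list=[74, 59, 67, 89, 1, 5, 3, 9] cursor@67
After 7 (prev): list=[74, 59, 67, 89, 1, 5, 3, 9] cursor@59
After 8 (insert_before(71)): list=[74, 71, 59, 67, 89, 1, 5, 3, 9] cursor@59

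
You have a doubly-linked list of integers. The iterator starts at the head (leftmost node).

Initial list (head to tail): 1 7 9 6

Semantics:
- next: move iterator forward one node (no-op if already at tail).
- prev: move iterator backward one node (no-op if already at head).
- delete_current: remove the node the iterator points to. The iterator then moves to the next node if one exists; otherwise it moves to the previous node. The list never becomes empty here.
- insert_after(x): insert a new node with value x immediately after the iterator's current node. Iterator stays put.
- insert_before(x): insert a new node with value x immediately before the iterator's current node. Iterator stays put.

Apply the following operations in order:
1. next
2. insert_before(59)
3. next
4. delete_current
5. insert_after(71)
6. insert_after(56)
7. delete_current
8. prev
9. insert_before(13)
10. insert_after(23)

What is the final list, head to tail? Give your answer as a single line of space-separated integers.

After 1 (next): list=[1, 7, 9, 6] cursor@7
After 2 (insert_before(59)): list=[1, 59, 7, 9, 6] cursor@7
After 3 (next): list=[1, 59, 7, 9, 6] cursor@9
After 4 (delete_current): list=[1, 59, 7, 6] cursor@6
After 5 (insert_after(71)): list=[1, 59, 7, 6, 71] cursor@6
After 6 (insert_after(56)): list=[1, 59, 7, 6, 56, 71] cursor@6
After 7 (delete_current): list=[1, 59, 7, 56, 71] cursor@56
After 8 (prev): list=[1, 59, 7, 56, 71] cursor@7
After 9 (insert_before(13)): list=[1, 59, 13, 7, 56, 71] cursor@7
After 10 (insert_after(23)): list=[1, 59, 13, 7, 23, 56, 71] cursor@7

Answer: 1 59 13 7 23 56 71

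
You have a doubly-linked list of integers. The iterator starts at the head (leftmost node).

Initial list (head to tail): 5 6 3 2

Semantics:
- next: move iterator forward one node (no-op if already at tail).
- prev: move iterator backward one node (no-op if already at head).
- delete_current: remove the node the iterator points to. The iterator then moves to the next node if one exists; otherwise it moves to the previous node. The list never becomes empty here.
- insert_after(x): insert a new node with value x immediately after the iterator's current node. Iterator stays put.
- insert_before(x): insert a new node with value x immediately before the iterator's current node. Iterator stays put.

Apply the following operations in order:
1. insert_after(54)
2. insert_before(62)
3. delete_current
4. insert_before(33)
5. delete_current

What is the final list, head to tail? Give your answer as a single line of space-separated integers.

Answer: 62 33 6 3 2

Derivation:
After 1 (insert_after(54)): list=[5, 54, 6, 3, 2] cursor@5
After 2 (insert_before(62)): list=[62, 5, 54, 6, 3, 2] cursor@5
After 3 (delete_current): list=[62, 54, 6, 3, 2] cursor@54
After 4 (insert_before(33)): list=[62, 33, 54, 6, 3, 2] cursor@54
After 5 (delete_current): list=[62, 33, 6, 3, 2] cursor@6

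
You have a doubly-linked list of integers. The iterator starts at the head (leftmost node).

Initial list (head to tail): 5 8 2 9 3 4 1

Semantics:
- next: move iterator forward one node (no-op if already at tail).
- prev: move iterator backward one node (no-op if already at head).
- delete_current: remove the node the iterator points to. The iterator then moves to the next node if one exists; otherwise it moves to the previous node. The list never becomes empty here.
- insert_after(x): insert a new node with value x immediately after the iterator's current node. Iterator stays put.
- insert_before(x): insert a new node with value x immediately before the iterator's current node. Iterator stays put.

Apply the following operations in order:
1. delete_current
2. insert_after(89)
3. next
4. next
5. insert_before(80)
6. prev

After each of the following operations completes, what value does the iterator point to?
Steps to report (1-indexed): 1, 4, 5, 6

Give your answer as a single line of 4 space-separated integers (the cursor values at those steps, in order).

Answer: 8 2 2 80

Derivation:
After 1 (delete_current): list=[8, 2, 9, 3, 4, 1] cursor@8
After 2 (insert_after(89)): list=[8, 89, 2, 9, 3, 4, 1] cursor@8
After 3 (next): list=[8, 89, 2, 9, 3, 4, 1] cursor@89
After 4 (next): list=[8, 89, 2, 9, 3, 4, 1] cursor@2
After 5 (insert_before(80)): list=[8, 89, 80, 2, 9, 3, 4, 1] cursor@2
After 6 (prev): list=[8, 89, 80, 2, 9, 3, 4, 1] cursor@80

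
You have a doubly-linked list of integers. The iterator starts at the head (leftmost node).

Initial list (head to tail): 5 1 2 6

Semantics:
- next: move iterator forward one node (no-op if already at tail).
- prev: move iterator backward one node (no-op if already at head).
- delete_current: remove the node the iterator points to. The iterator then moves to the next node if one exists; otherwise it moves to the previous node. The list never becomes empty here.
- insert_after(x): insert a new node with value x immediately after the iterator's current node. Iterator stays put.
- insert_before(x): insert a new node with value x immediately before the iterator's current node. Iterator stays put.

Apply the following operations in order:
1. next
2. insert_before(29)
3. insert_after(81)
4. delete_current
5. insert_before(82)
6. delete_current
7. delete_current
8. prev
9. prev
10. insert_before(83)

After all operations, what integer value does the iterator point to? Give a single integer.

After 1 (next): list=[5, 1, 2, 6] cursor@1
After 2 (insert_before(29)): list=[5, 29, 1, 2, 6] cursor@1
After 3 (insert_after(81)): list=[5, 29, 1, 81, 2, 6] cursor@1
After 4 (delete_current): list=[5, 29, 81, 2, 6] cursor@81
After 5 (insert_before(82)): list=[5, 29, 82, 81, 2, 6] cursor@81
After 6 (delete_current): list=[5, 29, 82, 2, 6] cursor@2
After 7 (delete_current): list=[5, 29, 82, 6] cursor@6
After 8 (prev): list=[5, 29, 82, 6] cursor@82
After 9 (prev): list=[5, 29, 82, 6] cursor@29
After 10 (insert_before(83)): list=[5, 83, 29, 82, 6] cursor@29

Answer: 29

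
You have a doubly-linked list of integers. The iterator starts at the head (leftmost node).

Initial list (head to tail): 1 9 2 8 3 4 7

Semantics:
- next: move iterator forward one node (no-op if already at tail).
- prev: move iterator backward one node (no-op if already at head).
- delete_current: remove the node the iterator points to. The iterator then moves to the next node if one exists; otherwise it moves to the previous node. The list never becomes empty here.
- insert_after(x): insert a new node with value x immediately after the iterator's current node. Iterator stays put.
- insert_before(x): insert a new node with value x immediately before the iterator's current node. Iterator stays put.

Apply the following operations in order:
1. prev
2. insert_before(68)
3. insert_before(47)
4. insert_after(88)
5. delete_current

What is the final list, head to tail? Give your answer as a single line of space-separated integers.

After 1 (prev): list=[1, 9, 2, 8, 3, 4, 7] cursor@1
After 2 (insert_before(68)): list=[68, 1, 9, 2, 8, 3, 4, 7] cursor@1
After 3 (insert_before(47)): list=[68, 47, 1, 9, 2, 8, 3, 4, 7] cursor@1
After 4 (insert_after(88)): list=[68, 47, 1, 88, 9, 2, 8, 3, 4, 7] cursor@1
After 5 (delete_current): list=[68, 47, 88, 9, 2, 8, 3, 4, 7] cursor@88

Answer: 68 47 88 9 2 8 3 4 7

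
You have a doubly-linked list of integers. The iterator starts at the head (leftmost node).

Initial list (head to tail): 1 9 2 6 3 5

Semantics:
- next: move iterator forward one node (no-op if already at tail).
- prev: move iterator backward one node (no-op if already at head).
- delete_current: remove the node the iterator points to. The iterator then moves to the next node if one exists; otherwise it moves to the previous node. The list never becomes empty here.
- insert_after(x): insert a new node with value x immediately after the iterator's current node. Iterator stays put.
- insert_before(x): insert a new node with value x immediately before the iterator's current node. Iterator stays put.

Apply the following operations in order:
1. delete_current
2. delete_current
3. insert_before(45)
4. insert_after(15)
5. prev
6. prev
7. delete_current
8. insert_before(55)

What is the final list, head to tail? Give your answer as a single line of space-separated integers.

After 1 (delete_current): list=[9, 2, 6, 3, 5] cursor@9
After 2 (delete_current): list=[2, 6, 3, 5] cursor@2
After 3 (insert_before(45)): list=[45, 2, 6, 3, 5] cursor@2
After 4 (insert_after(15)): list=[45, 2, 15, 6, 3, 5] cursor@2
After 5 (prev): list=[45, 2, 15, 6, 3, 5] cursor@45
After 6 (prev): list=[45, 2, 15, 6, 3, 5] cursor@45
After 7 (delete_current): list=[2, 15, 6, 3, 5] cursor@2
After 8 (insert_before(55)): list=[55, 2, 15, 6, 3, 5] cursor@2

Answer: 55 2 15 6 3 5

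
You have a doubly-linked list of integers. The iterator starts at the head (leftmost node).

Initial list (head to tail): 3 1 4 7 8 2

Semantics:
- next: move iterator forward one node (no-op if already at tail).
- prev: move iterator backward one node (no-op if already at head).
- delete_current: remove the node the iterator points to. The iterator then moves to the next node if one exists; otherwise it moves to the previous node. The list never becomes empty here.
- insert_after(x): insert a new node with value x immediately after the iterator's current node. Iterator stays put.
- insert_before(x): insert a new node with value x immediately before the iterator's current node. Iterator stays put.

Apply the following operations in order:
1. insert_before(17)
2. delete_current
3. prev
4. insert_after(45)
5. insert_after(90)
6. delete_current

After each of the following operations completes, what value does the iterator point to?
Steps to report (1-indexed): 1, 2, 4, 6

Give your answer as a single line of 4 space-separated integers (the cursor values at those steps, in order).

After 1 (insert_before(17)): list=[17, 3, 1, 4, 7, 8, 2] cursor@3
After 2 (delete_current): list=[17, 1, 4, 7, 8, 2] cursor@1
After 3 (prev): list=[17, 1, 4, 7, 8, 2] cursor@17
After 4 (insert_after(45)): list=[17, 45, 1, 4, 7, 8, 2] cursor@17
After 5 (insert_after(90)): list=[17, 90, 45, 1, 4, 7, 8, 2] cursor@17
After 6 (delete_current): list=[90, 45, 1, 4, 7, 8, 2] cursor@90

Answer: 3 1 17 90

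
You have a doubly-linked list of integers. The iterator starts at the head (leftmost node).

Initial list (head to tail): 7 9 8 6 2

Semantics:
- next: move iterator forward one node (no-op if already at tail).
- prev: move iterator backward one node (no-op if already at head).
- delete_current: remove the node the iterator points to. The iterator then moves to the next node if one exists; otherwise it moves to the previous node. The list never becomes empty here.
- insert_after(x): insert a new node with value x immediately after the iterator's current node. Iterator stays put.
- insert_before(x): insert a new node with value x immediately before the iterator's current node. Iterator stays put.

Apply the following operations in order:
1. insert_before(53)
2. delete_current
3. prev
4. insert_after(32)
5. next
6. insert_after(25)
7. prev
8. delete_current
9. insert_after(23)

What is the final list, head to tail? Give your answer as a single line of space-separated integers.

After 1 (insert_before(53)): list=[53, 7, 9, 8, 6, 2] cursor@7
After 2 (delete_current): list=[53, 9, 8, 6, 2] cursor@9
After 3 (prev): list=[53, 9, 8, 6, 2] cursor@53
After 4 (insert_after(32)): list=[53, 32, 9, 8, 6, 2] cursor@53
After 5 (next): list=[53, 32, 9, 8, 6, 2] cursor@32
After 6 (insert_after(25)): list=[53, 32, 25, 9, 8, 6, 2] cursor@32
After 7 (prev): list=[53, 32, 25, 9, 8, 6, 2] cursor@53
After 8 (delete_current): list=[32, 25, 9, 8, 6, 2] cursor@32
After 9 (insert_after(23)): list=[32, 23, 25, 9, 8, 6, 2] cursor@32

Answer: 32 23 25 9 8 6 2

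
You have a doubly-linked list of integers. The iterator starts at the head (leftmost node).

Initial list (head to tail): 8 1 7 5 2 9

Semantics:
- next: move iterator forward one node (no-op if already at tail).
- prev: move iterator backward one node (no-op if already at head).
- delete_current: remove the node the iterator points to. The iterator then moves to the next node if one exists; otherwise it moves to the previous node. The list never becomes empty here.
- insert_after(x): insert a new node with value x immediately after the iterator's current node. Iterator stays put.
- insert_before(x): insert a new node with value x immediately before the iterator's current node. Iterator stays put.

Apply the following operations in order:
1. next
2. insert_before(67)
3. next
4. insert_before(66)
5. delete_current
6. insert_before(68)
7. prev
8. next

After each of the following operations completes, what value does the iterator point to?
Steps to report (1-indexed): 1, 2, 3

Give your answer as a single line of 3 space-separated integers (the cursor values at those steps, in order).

Answer: 1 1 7

Derivation:
After 1 (next): list=[8, 1, 7, 5, 2, 9] cursor@1
After 2 (insert_before(67)): list=[8, 67, 1, 7, 5, 2, 9] cursor@1
After 3 (next): list=[8, 67, 1, 7, 5, 2, 9] cursor@7
After 4 (insert_before(66)): list=[8, 67, 1, 66, 7, 5, 2, 9] cursor@7
After 5 (delete_current): list=[8, 67, 1, 66, 5, 2, 9] cursor@5
After 6 (insert_before(68)): list=[8, 67, 1, 66, 68, 5, 2, 9] cursor@5
After 7 (prev): list=[8, 67, 1, 66, 68, 5, 2, 9] cursor@68
After 8 (next): list=[8, 67, 1, 66, 68, 5, 2, 9] cursor@5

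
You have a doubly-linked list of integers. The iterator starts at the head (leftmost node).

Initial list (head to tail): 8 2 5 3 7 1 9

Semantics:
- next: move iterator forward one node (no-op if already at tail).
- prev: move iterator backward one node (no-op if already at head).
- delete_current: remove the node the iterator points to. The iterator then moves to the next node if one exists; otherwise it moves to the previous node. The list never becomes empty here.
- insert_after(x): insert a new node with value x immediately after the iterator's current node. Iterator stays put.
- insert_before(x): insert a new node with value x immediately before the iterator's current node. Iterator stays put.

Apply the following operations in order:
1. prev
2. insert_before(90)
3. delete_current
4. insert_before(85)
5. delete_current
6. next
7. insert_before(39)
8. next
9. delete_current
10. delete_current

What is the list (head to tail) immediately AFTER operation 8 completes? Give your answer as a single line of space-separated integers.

Answer: 90 85 5 39 3 7 1 9

Derivation:
After 1 (prev): list=[8, 2, 5, 3, 7, 1, 9] cursor@8
After 2 (insert_before(90)): list=[90, 8, 2, 5, 3, 7, 1, 9] cursor@8
After 3 (delete_current): list=[90, 2, 5, 3, 7, 1, 9] cursor@2
After 4 (insert_before(85)): list=[90, 85, 2, 5, 3, 7, 1, 9] cursor@2
After 5 (delete_current): list=[90, 85, 5, 3, 7, 1, 9] cursor@5
After 6 (next): list=[90, 85, 5, 3, 7, 1, 9] cursor@3
After 7 (insert_before(39)): list=[90, 85, 5, 39, 3, 7, 1, 9] cursor@3
After 8 (next): list=[90, 85, 5, 39, 3, 7, 1, 9] cursor@7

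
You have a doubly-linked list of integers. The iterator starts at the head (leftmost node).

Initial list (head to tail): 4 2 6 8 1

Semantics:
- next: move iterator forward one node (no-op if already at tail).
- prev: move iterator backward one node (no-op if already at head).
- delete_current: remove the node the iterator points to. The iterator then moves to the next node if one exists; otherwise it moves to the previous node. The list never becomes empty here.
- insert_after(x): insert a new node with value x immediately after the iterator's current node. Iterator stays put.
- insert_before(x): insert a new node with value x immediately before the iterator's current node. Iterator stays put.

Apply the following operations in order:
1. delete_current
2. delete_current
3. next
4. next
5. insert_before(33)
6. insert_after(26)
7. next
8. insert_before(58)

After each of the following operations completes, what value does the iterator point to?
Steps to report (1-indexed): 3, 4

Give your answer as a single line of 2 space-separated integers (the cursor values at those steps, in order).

After 1 (delete_current): list=[2, 6, 8, 1] cursor@2
After 2 (delete_current): list=[6, 8, 1] cursor@6
After 3 (next): list=[6, 8, 1] cursor@8
After 4 (next): list=[6, 8, 1] cursor@1
After 5 (insert_before(33)): list=[6, 8, 33, 1] cursor@1
After 6 (insert_after(26)): list=[6, 8, 33, 1, 26] cursor@1
After 7 (next): list=[6, 8, 33, 1, 26] cursor@26
After 8 (insert_before(58)): list=[6, 8, 33, 1, 58, 26] cursor@26

Answer: 8 1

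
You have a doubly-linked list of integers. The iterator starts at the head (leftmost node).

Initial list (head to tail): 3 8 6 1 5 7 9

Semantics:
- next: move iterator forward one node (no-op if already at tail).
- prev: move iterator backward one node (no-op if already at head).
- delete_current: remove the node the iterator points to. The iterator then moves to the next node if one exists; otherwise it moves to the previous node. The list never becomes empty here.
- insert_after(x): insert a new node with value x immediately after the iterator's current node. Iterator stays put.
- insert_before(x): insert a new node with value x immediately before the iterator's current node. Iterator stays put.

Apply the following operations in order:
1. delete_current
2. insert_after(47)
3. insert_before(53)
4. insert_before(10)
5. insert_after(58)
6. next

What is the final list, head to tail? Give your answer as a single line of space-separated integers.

After 1 (delete_current): list=[8, 6, 1, 5, 7, 9] cursor@8
After 2 (insert_after(47)): list=[8, 47, 6, 1, 5, 7, 9] cursor@8
After 3 (insert_before(53)): list=[53, 8, 47, 6, 1, 5, 7, 9] cursor@8
After 4 (insert_before(10)): list=[53, 10, 8, 47, 6, 1, 5, 7, 9] cursor@8
After 5 (insert_after(58)): list=[53, 10, 8, 58, 47, 6, 1, 5, 7, 9] cursor@8
After 6 (next): list=[53, 10, 8, 58, 47, 6, 1, 5, 7, 9] cursor@58

Answer: 53 10 8 58 47 6 1 5 7 9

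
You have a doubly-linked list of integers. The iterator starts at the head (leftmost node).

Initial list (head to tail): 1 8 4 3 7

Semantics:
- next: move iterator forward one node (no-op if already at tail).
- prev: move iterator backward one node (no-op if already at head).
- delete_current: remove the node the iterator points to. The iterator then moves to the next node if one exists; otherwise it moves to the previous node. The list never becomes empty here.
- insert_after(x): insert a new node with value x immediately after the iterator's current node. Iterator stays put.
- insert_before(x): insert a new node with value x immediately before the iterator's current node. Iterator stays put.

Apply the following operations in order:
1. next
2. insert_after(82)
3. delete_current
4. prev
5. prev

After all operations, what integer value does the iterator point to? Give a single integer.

Answer: 1

Derivation:
After 1 (next): list=[1, 8, 4, 3, 7] cursor@8
After 2 (insert_after(82)): list=[1, 8, 82, 4, 3, 7] cursor@8
After 3 (delete_current): list=[1, 82, 4, 3, 7] cursor@82
After 4 (prev): list=[1, 82, 4, 3, 7] cursor@1
After 5 (prev): list=[1, 82, 4, 3, 7] cursor@1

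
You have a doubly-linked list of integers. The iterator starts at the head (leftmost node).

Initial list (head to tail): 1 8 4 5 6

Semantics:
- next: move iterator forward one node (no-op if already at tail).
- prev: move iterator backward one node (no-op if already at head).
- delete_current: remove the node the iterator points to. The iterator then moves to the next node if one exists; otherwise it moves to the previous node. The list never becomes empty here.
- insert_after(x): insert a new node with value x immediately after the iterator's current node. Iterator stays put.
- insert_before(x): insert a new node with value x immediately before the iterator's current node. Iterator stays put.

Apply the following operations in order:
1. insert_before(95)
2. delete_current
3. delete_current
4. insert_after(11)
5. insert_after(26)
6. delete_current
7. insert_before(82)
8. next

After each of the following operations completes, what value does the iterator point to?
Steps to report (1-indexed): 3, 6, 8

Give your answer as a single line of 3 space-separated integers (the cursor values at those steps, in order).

After 1 (insert_before(95)): list=[95, 1, 8, 4, 5, 6] cursor@1
After 2 (delete_current): list=[95, 8, 4, 5, 6] cursor@8
After 3 (delete_current): list=[95, 4, 5, 6] cursor@4
After 4 (insert_after(11)): list=[95, 4, 11, 5, 6] cursor@4
After 5 (insert_after(26)): list=[95, 4, 26, 11, 5, 6] cursor@4
After 6 (delete_current): list=[95, 26, 11, 5, 6] cursor@26
After 7 (insert_before(82)): list=[95, 82, 26, 11, 5, 6] cursor@26
After 8 (next): list=[95, 82, 26, 11, 5, 6] cursor@11

Answer: 4 26 11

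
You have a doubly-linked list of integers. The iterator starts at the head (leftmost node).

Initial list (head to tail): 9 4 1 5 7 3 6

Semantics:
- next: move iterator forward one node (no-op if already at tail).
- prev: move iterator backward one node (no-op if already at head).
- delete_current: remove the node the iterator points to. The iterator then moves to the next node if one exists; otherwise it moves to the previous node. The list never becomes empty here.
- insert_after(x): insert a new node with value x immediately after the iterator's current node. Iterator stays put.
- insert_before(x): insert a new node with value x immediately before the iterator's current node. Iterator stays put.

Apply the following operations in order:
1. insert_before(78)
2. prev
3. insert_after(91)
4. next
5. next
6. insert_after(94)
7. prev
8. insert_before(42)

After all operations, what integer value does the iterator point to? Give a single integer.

Answer: 91

Derivation:
After 1 (insert_before(78)): list=[78, 9, 4, 1, 5, 7, 3, 6] cursor@9
After 2 (prev): list=[78, 9, 4, 1, 5, 7, 3, 6] cursor@78
After 3 (insert_after(91)): list=[78, 91, 9, 4, 1, 5, 7, 3, 6] cursor@78
After 4 (next): list=[78, 91, 9, 4, 1, 5, 7, 3, 6] cursor@91
After 5 (next): list=[78, 91, 9, 4, 1, 5, 7, 3, 6] cursor@9
After 6 (insert_after(94)): list=[78, 91, 9, 94, 4, 1, 5, 7, 3, 6] cursor@9
After 7 (prev): list=[78, 91, 9, 94, 4, 1, 5, 7, 3, 6] cursor@91
After 8 (insert_before(42)): list=[78, 42, 91, 9, 94, 4, 1, 5, 7, 3, 6] cursor@91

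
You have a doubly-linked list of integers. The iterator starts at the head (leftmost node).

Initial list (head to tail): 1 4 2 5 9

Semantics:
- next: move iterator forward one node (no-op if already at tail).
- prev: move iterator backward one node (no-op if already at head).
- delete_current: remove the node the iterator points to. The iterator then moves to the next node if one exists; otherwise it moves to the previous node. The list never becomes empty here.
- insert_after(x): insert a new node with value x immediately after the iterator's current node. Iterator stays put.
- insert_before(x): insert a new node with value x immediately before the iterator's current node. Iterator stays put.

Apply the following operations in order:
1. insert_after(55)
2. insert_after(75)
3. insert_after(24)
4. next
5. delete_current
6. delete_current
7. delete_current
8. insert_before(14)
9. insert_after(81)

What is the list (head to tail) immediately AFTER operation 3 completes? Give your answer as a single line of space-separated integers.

After 1 (insert_after(55)): list=[1, 55, 4, 2, 5, 9] cursor@1
After 2 (insert_after(75)): list=[1, 75, 55, 4, 2, 5, 9] cursor@1
After 3 (insert_after(24)): list=[1, 24, 75, 55, 4, 2, 5, 9] cursor@1

Answer: 1 24 75 55 4 2 5 9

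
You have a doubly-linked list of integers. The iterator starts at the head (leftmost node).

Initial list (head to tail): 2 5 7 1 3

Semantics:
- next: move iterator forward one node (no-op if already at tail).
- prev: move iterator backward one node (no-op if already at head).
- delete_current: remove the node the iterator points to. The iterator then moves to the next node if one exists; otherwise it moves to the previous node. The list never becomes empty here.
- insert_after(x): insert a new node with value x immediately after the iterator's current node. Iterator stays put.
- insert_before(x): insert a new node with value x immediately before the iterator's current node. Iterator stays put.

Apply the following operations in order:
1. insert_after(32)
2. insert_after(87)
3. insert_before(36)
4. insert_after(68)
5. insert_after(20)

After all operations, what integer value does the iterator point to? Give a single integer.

After 1 (insert_after(32)): list=[2, 32, 5, 7, 1, 3] cursor@2
After 2 (insert_after(87)): list=[2, 87, 32, 5, 7, 1, 3] cursor@2
After 3 (insert_before(36)): list=[36, 2, 87, 32, 5, 7, 1, 3] cursor@2
After 4 (insert_after(68)): list=[36, 2, 68, 87, 32, 5, 7, 1, 3] cursor@2
After 5 (insert_after(20)): list=[36, 2, 20, 68, 87, 32, 5, 7, 1, 3] cursor@2

Answer: 2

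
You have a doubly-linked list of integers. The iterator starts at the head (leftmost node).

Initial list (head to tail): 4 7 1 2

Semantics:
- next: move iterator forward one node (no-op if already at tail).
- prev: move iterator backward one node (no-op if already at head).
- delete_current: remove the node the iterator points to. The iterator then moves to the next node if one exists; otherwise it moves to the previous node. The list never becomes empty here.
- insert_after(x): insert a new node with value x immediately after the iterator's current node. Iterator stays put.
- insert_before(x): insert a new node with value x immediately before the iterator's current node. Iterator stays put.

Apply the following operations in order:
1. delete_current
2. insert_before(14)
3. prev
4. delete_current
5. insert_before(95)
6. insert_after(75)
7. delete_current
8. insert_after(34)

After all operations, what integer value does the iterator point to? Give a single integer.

Answer: 75

Derivation:
After 1 (delete_current): list=[7, 1, 2] cursor@7
After 2 (insert_before(14)): list=[14, 7, 1, 2] cursor@7
After 3 (prev): list=[14, 7, 1, 2] cursor@14
After 4 (delete_current): list=[7, 1, 2] cursor@7
After 5 (insert_before(95)): list=[95, 7, 1, 2] cursor@7
After 6 (insert_after(75)): list=[95, 7, 75, 1, 2] cursor@7
After 7 (delete_current): list=[95, 75, 1, 2] cursor@75
After 8 (insert_after(34)): list=[95, 75, 34, 1, 2] cursor@75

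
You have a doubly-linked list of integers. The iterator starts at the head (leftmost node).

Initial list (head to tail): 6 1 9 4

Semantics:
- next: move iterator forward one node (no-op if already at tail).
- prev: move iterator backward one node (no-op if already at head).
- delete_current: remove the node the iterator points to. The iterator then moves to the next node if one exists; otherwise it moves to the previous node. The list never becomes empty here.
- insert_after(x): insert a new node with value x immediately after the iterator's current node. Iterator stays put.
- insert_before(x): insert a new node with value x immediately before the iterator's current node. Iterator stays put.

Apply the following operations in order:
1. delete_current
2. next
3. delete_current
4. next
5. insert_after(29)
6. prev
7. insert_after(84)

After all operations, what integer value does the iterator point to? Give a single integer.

Answer: 1

Derivation:
After 1 (delete_current): list=[1, 9, 4] cursor@1
After 2 (next): list=[1, 9, 4] cursor@9
After 3 (delete_current): list=[1, 4] cursor@4
After 4 (next): list=[1, 4] cursor@4
After 5 (insert_after(29)): list=[1, 4, 29] cursor@4
After 6 (prev): list=[1, 4, 29] cursor@1
After 7 (insert_after(84)): list=[1, 84, 4, 29] cursor@1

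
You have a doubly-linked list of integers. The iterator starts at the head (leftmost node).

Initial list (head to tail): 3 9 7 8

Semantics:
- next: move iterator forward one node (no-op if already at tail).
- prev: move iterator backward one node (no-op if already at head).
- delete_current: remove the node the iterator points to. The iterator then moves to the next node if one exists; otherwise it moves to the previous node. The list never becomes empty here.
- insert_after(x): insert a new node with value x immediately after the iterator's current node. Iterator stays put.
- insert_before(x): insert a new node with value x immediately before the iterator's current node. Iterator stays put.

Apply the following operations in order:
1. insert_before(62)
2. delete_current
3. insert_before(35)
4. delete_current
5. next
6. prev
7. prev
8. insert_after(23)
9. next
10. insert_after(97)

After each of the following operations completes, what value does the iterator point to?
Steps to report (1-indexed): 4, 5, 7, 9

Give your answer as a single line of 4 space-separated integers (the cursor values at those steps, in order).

Answer: 7 8 35 23

Derivation:
After 1 (insert_before(62)): list=[62, 3, 9, 7, 8] cursor@3
After 2 (delete_current): list=[62, 9, 7, 8] cursor@9
After 3 (insert_before(35)): list=[62, 35, 9, 7, 8] cursor@9
After 4 (delete_current): list=[62, 35, 7, 8] cursor@7
After 5 (next): list=[62, 35, 7, 8] cursor@8
After 6 (prev): list=[62, 35, 7, 8] cursor@7
After 7 (prev): list=[62, 35, 7, 8] cursor@35
After 8 (insert_after(23)): list=[62, 35, 23, 7, 8] cursor@35
After 9 (next): list=[62, 35, 23, 7, 8] cursor@23
After 10 (insert_after(97)): list=[62, 35, 23, 97, 7, 8] cursor@23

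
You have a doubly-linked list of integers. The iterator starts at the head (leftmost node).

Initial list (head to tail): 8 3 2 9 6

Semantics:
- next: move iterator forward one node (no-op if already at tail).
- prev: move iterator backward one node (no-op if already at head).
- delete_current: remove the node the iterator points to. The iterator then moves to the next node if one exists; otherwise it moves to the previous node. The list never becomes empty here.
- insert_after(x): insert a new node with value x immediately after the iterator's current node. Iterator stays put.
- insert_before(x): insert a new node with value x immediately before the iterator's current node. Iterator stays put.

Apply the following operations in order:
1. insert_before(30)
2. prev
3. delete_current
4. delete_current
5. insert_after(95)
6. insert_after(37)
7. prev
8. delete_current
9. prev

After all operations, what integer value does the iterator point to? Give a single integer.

Answer: 37

Derivation:
After 1 (insert_before(30)): list=[30, 8, 3, 2, 9, 6] cursor@8
After 2 (prev): list=[30, 8, 3, 2, 9, 6] cursor@30
After 3 (delete_current): list=[8, 3, 2, 9, 6] cursor@8
After 4 (delete_current): list=[3, 2, 9, 6] cursor@3
After 5 (insert_after(95)): list=[3, 95, 2, 9, 6] cursor@3
After 6 (insert_after(37)): list=[3, 37, 95, 2, 9, 6] cursor@3
After 7 (prev): list=[3, 37, 95, 2, 9, 6] cursor@3
After 8 (delete_current): list=[37, 95, 2, 9, 6] cursor@37
After 9 (prev): list=[37, 95, 2, 9, 6] cursor@37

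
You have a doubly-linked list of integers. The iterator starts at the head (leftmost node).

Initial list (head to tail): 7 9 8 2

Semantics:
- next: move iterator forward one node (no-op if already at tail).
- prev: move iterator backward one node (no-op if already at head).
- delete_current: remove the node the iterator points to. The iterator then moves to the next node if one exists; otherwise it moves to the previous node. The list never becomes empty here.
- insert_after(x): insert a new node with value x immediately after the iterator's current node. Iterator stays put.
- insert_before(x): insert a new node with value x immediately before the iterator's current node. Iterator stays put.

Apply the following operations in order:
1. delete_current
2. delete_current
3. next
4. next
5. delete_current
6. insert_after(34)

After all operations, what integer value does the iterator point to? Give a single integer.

After 1 (delete_current): list=[9, 8, 2] cursor@9
After 2 (delete_current): list=[8, 2] cursor@8
After 3 (next): list=[8, 2] cursor@2
After 4 (next): list=[8, 2] cursor@2
After 5 (delete_current): list=[8] cursor@8
After 6 (insert_after(34)): list=[8, 34] cursor@8

Answer: 8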